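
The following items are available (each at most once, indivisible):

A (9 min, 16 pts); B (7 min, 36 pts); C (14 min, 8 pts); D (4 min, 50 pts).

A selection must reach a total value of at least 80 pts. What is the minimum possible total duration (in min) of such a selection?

Subsets with value ≥ 80, sorted by total duration:
- B+D: duration 11, value 86
- A+B+D: duration 20, value 102
- B+C+D: duration 25, value 94
- A+B+C+D: duration 34, value 110
Minimum duration: 11 min.

11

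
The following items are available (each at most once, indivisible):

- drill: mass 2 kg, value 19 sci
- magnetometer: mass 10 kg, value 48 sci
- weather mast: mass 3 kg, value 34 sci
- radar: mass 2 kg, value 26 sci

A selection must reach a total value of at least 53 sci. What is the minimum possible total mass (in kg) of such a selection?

Subsets with value ≥ 53, sorted by total mass:
- weather mast+radar: mass 5, value 60
- drill+weather mast: mass 5, value 53
Minimum mass: 5 kg.

5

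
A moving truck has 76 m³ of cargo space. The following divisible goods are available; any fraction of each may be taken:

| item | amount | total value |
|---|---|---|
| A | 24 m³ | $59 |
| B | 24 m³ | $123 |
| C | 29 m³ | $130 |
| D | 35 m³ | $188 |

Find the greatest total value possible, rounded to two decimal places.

Take in order of value per unit:
- D (188/35 per unit): all 35 → value 188, running total 188.00
- B (123/24 per unit): all 24 → value 123, running total 311.00
- C (130/29 per unit): 17 of 29 → value 17×130/29 = 76.2069, running total 387.21
Total 387.21.

387.21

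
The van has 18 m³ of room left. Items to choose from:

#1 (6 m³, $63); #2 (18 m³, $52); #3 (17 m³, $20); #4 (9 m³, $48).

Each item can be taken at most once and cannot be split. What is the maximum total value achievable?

$111

Check high-value combinations within 18 m³:
- #1+#4: volume 6+9=15, value 63+48=111
- #1: volume 6, value 63
- #2: volume 18, value 52
- #4: volume 9, value 48
Best: $111.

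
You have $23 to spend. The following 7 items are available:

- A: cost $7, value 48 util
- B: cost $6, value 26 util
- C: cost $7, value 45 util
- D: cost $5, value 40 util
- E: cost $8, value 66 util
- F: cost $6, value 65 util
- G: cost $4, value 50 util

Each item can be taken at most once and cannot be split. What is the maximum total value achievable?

221 util

Check high-value combinations within $23:
- D+E+F+G: cost 5+8+6+4=23, value 40+66+65+50=221
- A+D+F+G: cost 7+5+6+4=22, value 48+40+65+50=203
- C+D+F+G: cost 7+5+6+4=22, value 45+40+65+50=200
Best: 221 util.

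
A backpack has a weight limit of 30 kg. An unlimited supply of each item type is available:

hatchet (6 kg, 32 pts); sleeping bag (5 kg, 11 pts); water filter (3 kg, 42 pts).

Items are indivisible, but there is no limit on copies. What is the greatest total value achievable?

Best value-per-unit is water filter at 42/3, and filling with it alone uses weight 10×3=30. No mix of the others beats 10×42 = 420.

420 pts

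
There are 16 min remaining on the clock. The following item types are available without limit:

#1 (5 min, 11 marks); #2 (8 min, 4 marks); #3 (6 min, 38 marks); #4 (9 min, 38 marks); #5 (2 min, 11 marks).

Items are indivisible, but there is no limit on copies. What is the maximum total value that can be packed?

98 marks

Best value-per-unit is #3 at 38/6; filling with it alone gives 2×38 = 76.
Optimal mix: 2×#3 + 2×#5 → time 16, value 98.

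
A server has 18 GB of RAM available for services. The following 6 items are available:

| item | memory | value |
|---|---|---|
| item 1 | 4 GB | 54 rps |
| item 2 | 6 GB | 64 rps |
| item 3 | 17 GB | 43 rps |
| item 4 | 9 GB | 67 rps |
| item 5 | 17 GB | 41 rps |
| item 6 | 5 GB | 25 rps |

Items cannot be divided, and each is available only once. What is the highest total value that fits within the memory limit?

This is a 0/1 knapsack; check combinations near the capacity.
- item 1+item 4+item 6: memory 4+9+5=18, value 54+67+25=146
- item 1+item 2+item 6: memory 4+6+5=15, value 54+64+25=143
- item 2+item 4: memory 6+9=15, value 64+67=131
Best: 146 rps.

146 rps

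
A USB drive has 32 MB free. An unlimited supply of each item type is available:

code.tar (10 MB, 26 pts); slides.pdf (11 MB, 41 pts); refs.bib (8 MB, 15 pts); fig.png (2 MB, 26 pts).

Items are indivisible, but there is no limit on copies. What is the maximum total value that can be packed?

Best value-per-unit is fig.png at 26/2, and filling with it alone uses size 16×2=32. No mix of the others beats 16×26 = 416.

416 pts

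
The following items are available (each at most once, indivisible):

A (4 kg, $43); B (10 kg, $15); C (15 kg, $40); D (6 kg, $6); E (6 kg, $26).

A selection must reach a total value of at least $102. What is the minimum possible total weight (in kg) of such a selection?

25

Subsets with value ≥ 102, sorted by total weight:
- A+C+E: weight 25, value 109
- A+C+D+E: weight 31, value 115
Minimum weight: 25 kg.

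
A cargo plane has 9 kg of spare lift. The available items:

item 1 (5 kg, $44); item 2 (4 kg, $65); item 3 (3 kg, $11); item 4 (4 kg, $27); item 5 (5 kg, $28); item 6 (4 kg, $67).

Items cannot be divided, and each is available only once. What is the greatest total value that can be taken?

$132

Check high-value combinations within 9 kg:
- item 2+item 6: weight 4+4=8, value 65+67=132
- item 1+item 6: weight 5+4=9, value 44+67=111
- item 1+item 2: weight 5+4=9, value 44+65=109
- item 5+item 6: weight 5+4=9, value 28+67=95
Best: $132.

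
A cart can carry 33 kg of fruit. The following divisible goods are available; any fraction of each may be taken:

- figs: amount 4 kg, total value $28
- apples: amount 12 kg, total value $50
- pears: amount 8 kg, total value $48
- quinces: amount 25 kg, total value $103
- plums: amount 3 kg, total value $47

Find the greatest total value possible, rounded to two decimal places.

197.72

Take in order of value per unit:
- plums (47/3 per unit): all 3 → value 47, running total 47.00
- figs (28/4 per unit): all 4 → value 28, running total 75.00
- pears (48/8 per unit): all 8 → value 48, running total 123.00
- apples (50/12 per unit): all 12 → value 50, running total 173.00
- quinces (103/25 per unit): 6 of 25 → value 6×103/25 = 24.7200, running total 197.72
Total 197.72.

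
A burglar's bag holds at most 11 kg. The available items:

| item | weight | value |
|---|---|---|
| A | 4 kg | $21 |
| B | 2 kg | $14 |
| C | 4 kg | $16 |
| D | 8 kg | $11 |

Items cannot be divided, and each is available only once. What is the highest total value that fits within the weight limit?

Check high-value combinations within 11 kg:
- A+B+C: weight 4+2+4=10, value 21+14+16=51
- A+C: weight 4+4=8, value 21+16=37
- A+B: weight 4+2=6, value 21+14=35
- B+C: weight 2+4=6, value 14+16=30
- B+D: weight 2+8=10, value 14+11=25
Best: $51.

$51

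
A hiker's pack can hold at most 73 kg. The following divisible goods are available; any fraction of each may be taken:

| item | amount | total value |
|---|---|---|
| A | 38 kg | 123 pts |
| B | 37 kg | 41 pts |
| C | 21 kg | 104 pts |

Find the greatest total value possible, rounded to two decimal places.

Take in order of value per unit:
- C (104/21 per unit): all 21 → value 104, running total 104.00
- A (123/38 per unit): all 38 → value 123, running total 227.00
- B (41/37 per unit): 14 of 37 → value 14×41/37 = 15.5135, running total 242.51
Total 242.51.

242.51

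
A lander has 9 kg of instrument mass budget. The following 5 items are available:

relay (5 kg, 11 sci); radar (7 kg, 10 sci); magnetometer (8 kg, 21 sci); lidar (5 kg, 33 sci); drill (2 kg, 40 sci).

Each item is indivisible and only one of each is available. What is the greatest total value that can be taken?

Check high-value combinations within 9 kg:
- lidar+drill: mass 5+2=7, value 33+40=73
- relay+drill: mass 5+2=7, value 11+40=51
- radar+drill: mass 7+2=9, value 10+40=50
- drill: mass 2, value 40
Best: 73 sci.

73 sci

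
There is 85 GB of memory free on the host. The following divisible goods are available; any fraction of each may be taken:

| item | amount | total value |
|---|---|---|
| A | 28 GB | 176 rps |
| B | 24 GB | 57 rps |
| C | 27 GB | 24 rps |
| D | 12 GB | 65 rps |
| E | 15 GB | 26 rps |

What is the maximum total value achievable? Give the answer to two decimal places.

Take in order of value per unit:
- A (176/28 per unit): all 28 → value 176, running total 176.00
- D (65/12 per unit): all 12 → value 65, running total 241.00
- B (57/24 per unit): all 24 → value 57, running total 298.00
- E (26/15 per unit): all 15 → value 26, running total 324.00
- C (24/27 per unit): 6 of 27 → value 6×24/27 = 5.3333, running total 329.33
Total 329.33.

329.33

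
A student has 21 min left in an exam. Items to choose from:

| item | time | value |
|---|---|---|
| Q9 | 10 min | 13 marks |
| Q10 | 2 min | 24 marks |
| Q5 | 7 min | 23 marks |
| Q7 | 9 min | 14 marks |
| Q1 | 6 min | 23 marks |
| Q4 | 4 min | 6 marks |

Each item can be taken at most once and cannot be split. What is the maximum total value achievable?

76 marks

Check high-value combinations within 21 min:
- Q10+Q5+Q1+Q4: time 2+7+6+4=19, value 24+23+23+6=76
- Q10+Q5+Q1: time 2+7+6=15, value 24+23+23=70
- Q10+Q7+Q1+Q4: time 2+9+6+4=21, value 24+14+23+6=67
- Q10+Q7+Q1: time 2+9+6=17, value 24+14+23=61
Best: 76 marks.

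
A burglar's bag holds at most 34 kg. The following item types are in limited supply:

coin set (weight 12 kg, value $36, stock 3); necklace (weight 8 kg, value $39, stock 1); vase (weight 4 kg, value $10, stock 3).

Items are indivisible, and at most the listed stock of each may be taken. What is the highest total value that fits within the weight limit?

$111

Top feasible selections:
- 2×coin set + 1×necklace: weight 32, value 111
- 1×coin set + 1×necklace + 3×vase: weight 32, value 105
Best: $111.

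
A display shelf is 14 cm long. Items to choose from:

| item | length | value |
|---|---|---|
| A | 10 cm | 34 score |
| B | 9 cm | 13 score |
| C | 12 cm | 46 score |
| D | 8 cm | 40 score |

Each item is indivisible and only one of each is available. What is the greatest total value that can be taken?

46 score

This is a 0/1 knapsack; check combinations near the capacity.
- C: length 12, value 46
- D: length 8, value 40
- A: length 10, value 34
Best: 46 score.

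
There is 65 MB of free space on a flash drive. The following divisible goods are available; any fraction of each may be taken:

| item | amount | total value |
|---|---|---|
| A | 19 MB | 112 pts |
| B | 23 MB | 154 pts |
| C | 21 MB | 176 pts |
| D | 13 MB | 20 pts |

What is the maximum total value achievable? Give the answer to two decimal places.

445.08

Take in order of value per unit:
- C (176/21 per unit): all 21 → value 176, running total 176.00
- B (154/23 per unit): all 23 → value 154, running total 330.00
- A (112/19 per unit): all 19 → value 112, running total 442.00
- D (20/13 per unit): 2 of 13 → value 2×20/13 = 3.0769, running total 445.08
Total 445.08.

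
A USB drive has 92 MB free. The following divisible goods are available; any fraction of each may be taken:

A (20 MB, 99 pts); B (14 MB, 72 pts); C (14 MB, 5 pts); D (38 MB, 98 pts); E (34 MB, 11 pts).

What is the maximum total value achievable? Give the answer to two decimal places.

Take in order of value per unit:
- B (72/14 per unit): all 14 → value 72, running total 72.00
- A (99/20 per unit): all 20 → value 99, running total 171.00
- D (98/38 per unit): all 38 → value 98, running total 269.00
- C (5/14 per unit): all 14 → value 5, running total 274.00
- E (11/34 per unit): 6 of 34 → value 6×11/34 = 1.9412, running total 275.94
Total 275.94.

275.94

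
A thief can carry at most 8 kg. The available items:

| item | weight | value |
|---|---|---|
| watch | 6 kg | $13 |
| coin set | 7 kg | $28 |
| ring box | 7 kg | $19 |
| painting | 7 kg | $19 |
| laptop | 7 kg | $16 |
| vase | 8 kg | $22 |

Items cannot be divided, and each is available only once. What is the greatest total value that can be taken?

$28

Check high-value combinations within 8 kg:
- coin set: weight 7, value 28
- vase: weight 8, value 22
- ring box: weight 7, value 19
- painting: weight 7, value 19
- laptop: weight 7, value 16
Best: $28.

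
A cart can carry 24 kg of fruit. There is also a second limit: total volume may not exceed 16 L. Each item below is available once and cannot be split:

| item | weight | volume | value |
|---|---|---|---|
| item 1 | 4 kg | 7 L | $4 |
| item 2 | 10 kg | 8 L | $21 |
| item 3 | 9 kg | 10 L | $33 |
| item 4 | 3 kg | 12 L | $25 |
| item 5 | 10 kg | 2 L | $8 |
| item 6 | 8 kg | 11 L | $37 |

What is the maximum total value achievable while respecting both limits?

Feasible sets respecting both limits:
- item 5+item 6: weight 18, volume 13, value 45
- item 3+item 5: weight 19, volume 12, value 41
- item 6: weight 8, volume 11, value 37
Best: $45.

$45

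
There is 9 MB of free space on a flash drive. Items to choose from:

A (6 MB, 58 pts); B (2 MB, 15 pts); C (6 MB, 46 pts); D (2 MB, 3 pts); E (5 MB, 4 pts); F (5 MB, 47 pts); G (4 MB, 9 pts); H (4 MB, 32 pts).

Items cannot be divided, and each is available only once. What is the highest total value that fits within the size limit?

79 pts

Check high-value combinations within 9 MB:
- F+H: size 5+4=9, value 47+32=79
- A+B: size 6+2=8, value 58+15=73
- B+D+F: size 2+2+5=9, value 15+3+47=65
- B+F: size 2+5=7, value 15+47=62
- B+C: size 2+6=8, value 15+46=61
Best: 79 pts.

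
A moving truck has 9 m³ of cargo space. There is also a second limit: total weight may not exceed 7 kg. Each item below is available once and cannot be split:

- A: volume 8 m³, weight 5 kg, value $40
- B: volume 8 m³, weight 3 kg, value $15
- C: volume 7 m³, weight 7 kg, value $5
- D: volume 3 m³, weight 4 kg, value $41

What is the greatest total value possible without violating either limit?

Feasible sets respecting both limits:
- D: volume 3, weight 4, value 41
- A: volume 8, weight 5, value 40
- B: volume 8, weight 3, value 15
Best: $41.

$41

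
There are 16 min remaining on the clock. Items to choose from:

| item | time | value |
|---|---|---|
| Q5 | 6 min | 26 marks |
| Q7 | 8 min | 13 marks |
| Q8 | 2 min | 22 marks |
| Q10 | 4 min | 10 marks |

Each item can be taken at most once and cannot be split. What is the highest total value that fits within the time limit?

61 marks

Check high-value combinations within 16 min:
- Q5+Q7+Q8: time 6+8+2=16, value 26+13+22=61
- Q5+Q8+Q10: time 6+2+4=12, value 26+22+10=58
- Q5+Q8: time 6+2=8, value 26+22=48
- Q7+Q8+Q10: time 8+2+4=14, value 13+22+10=45
Best: 61 marks.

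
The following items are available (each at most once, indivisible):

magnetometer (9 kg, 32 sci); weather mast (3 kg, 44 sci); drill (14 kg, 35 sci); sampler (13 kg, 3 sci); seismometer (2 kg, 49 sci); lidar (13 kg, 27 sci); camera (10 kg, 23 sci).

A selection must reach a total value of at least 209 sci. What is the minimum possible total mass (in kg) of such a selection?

Subsets with value ≥ 209, sorted by total mass:
- magnetometer+weather mast+drill+seismometer+lidar+camera: mass 51, value 210
- magnetometer+weather mast+drill+sampler+seismometer+lidar+camera: mass 64, value 213
Minimum mass: 51 kg.

51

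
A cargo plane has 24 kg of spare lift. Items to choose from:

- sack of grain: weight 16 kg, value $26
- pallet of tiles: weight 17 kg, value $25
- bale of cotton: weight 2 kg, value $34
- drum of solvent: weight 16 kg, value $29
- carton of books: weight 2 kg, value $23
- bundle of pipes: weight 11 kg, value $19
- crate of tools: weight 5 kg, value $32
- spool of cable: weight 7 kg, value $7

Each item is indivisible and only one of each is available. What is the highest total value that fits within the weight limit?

This is a 0/1 knapsack; check combinations near the capacity.
- bale of cotton+carton of books+bundle of pipes+crate of tools: weight 2+2+11+5=20, value 34+23+19+32=108
- bale of cotton+carton of books+crate of tools+spool of cable: weight 2+2+5+7=16, value 34+23+32+7=96
- bale of cotton+drum of solvent+crate of tools: weight 2+16+5=23, value 34+29+32=95
- sack of grain+bale of cotton+crate of tools: weight 16+2+5=23, value 26+34+32=92
- pallet of tiles+bale of cotton+crate of tools: weight 17+2+5=24, value 25+34+32=91
Best: $108.

$108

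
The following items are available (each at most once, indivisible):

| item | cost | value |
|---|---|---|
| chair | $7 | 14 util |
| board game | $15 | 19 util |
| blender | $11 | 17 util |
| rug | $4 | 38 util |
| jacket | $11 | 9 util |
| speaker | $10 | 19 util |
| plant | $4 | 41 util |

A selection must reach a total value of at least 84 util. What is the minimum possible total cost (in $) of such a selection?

Subsets with value ≥ 84, sorted by total cost:
- chair+rug+plant: cost 15, value 93
- rug+speaker+plant: cost 18, value 98
- blender+rug+plant: cost 19, value 96
- rug+jacket+plant: cost 19, value 88
Minimum cost: 15 $.

15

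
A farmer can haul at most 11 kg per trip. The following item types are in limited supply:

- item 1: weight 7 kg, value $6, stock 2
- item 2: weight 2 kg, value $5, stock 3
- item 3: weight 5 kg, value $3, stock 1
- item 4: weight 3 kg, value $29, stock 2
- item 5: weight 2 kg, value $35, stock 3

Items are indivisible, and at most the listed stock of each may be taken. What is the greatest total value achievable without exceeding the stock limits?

$139

Best selections within weight 11 and stock limits:
- 1×item 2 + 1×item 4 + 3×item 5: weight 11, value 139
- 1×item 4 + 3×item 5: weight 9, value 134
- 2×item 4 + 2×item 5: weight 10, value 128
- 2×item 2 + 3×item 5: weight 10, value 115
Best: $139.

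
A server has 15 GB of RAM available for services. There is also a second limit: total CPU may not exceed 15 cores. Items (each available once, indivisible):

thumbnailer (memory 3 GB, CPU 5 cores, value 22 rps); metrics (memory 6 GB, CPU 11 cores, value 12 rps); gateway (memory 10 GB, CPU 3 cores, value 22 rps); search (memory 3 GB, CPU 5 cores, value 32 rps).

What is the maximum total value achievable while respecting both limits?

54 rps

Feasible sets respecting both limits:
- thumbnailer+search: memory 6, CPU 10, value 54
- gateway+search: memory 13, CPU 8, value 54
- thumbnailer+gateway: memory 13, CPU 8, value 44
Best: 54 rps.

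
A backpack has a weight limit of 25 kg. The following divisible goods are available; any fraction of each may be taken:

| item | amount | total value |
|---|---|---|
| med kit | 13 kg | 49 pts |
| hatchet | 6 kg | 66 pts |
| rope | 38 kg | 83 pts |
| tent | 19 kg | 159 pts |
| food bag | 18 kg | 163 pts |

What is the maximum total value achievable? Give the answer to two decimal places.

237.37

Take in order of value per unit:
- hatchet (66/6 per unit): all 6 → value 66, running total 66.00
- food bag (163/18 per unit): all 18 → value 163, running total 229.00
- tent (159/19 per unit): 1 of 19 → value 1×159/19 = 8.3684, running total 237.37
Total 237.37.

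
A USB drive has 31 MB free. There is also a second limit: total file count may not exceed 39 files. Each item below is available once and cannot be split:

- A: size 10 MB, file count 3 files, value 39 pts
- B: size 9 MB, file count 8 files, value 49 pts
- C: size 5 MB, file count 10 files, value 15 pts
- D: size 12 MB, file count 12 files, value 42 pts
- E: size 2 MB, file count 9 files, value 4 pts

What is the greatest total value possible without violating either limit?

130 pts

Feasible sets respecting both limits:
- A+B+D: size 31, file count 23, value 130
- B+C+D+E: size 28, file count 39, value 110
- A+B+C+E: size 26, file count 30, value 107
- B+C+D: size 26, file count 30, value 106
Best: 130 pts.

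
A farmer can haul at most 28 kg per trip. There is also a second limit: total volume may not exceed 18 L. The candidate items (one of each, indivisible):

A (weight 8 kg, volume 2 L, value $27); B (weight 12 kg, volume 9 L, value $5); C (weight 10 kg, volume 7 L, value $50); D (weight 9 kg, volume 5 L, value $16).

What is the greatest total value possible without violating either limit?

$93

Feasible sets respecting both limits:
- A+C+D: weight 27, volume 14, value 93
- A+C: weight 18, volume 9, value 77
- C+D: weight 19, volume 12, value 66
- B+C: weight 22, volume 16, value 55
Best: $93.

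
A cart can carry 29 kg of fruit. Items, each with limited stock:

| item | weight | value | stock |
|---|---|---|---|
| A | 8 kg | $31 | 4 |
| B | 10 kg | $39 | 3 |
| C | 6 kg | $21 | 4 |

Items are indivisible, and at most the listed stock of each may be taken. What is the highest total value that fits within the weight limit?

Top feasible selections:
- 1×A + 2×B: weight 28, value 109
- 2×A + 2×C: weight 28, value 104
Best: $109.

$109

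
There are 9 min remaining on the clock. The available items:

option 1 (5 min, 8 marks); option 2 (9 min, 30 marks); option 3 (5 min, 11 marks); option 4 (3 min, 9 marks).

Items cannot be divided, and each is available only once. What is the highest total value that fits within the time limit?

30 marks

This is a 0/1 knapsack; check combinations near the capacity.
- option 2: time 9, value 30
- option 3+option 4: time 5+3=8, value 11+9=20
- option 1+option 4: time 5+3=8, value 8+9=17
- option 3: time 5, value 11
Best: 30 marks.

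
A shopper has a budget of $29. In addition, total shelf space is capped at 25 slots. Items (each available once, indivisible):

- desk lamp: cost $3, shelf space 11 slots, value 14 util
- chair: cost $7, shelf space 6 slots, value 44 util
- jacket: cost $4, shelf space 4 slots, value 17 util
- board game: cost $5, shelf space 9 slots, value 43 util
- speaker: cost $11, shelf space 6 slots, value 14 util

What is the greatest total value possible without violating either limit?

118 util

Feasible sets respecting both limits:
- chair+jacket+board game+speaker: cost 27, shelf space 25, value 118
- chair+jacket+board game: cost 16, shelf space 19, value 104
- chair+board game+speaker: cost 23, shelf space 21, value 101
- chair+board game: cost 12, shelf space 15, value 87
Best: 118 util.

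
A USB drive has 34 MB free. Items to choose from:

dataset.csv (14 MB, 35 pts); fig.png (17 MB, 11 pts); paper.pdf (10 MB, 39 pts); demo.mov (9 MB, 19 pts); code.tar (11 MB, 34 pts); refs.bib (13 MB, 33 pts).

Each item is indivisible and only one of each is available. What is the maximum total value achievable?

This is a 0/1 knapsack; check combinations near the capacity.
- paper.pdf+code.tar+refs.bib: size 10+11+13=34, value 39+34+33=106
- dataset.csv+paper.pdf+demo.mov: size 14+10+9=33, value 35+39+19=93
- paper.pdf+demo.mov+code.tar: size 10+9+11=30, value 39+19+34=92
- paper.pdf+demo.mov+refs.bib: size 10+9+13=32, value 39+19+33=91
- dataset.csv+demo.mov+code.tar: size 14+9+11=34, value 35+19+34=88
Best: 106 pts.

106 pts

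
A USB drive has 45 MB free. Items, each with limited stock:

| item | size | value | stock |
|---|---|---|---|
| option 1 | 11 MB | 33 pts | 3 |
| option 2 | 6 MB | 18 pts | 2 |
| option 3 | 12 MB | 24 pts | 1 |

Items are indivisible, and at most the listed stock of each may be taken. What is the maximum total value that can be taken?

Top feasible selections:
- 3×option 1 + 2×option 2: size 45, value 135
- 3×option 1 + 1×option 3: size 45, value 123
Best: 135 pts.

135 pts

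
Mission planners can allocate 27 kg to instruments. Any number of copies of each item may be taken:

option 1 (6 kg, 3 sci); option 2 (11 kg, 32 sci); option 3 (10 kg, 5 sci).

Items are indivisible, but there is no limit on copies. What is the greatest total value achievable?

Best value-per-unit is option 2 at 32/11, and filling with it alone uses mass 2×11=22. No mix of the others beats 2×32 = 64.

64 sci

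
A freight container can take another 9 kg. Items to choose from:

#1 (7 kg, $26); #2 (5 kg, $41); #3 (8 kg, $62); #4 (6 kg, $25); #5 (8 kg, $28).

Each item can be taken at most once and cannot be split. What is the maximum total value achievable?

$62

Check high-value combinations within 9 kg:
- #3: weight 8, value 62
- #2: weight 5, value 41
- #5: weight 8, value 28
- #1: weight 7, value 26
Best: $62.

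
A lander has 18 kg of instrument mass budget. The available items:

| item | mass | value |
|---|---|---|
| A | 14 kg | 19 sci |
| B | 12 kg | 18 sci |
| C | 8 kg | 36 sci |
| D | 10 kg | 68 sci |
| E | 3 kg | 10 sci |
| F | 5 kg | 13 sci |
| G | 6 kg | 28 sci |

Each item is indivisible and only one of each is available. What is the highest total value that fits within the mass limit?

104 sci

Check high-value combinations within 18 kg:
- C+D: mass 8+10=18, value 36+68=104
- D+G: mass 10+6=16, value 68+28=96
- D+E+F: mass 10+3+5=18, value 68+10+13=91
- D+F: mass 10+5=15, value 68+13=81
Best: 104 sci.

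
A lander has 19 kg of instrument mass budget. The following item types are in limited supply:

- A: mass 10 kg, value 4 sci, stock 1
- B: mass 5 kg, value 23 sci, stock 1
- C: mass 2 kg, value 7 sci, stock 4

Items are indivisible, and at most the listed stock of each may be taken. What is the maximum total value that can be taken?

Best selections within mass 19 and stock limits:
- 1×B + 4×C: mass 13, value 51
- 1×B + 3×C: mass 11, value 44
- 1×A + 1×B + 2×C: mass 19, value 41
Best: 51 sci.

51 sci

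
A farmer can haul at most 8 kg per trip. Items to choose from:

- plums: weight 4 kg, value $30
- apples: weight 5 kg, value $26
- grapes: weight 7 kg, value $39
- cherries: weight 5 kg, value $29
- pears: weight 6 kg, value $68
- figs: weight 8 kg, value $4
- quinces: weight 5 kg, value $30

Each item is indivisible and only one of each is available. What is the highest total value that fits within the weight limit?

Check high-value combinations within 8 kg:
- pears: weight 6, value 68
- grapes: weight 7, value 39
- plums: weight 4, value 30
- quinces: weight 5, value 30
Best: $68.

$68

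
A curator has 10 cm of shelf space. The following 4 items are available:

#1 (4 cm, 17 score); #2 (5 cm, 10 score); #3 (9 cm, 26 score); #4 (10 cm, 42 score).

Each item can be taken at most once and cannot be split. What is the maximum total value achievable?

Check high-value combinations within 10 cm:
- #4: length 10, value 42
- #1+#2: length 4+5=9, value 17+10=27
- #3: length 9, value 26
- #1: length 4, value 17
Best: 42 score.

42 score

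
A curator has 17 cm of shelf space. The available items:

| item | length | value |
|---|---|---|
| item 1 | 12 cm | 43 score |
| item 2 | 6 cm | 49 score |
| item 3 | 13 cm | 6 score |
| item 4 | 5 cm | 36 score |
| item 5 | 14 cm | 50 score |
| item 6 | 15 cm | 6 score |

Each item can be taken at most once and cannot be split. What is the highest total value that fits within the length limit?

This is a 0/1 knapsack; check combinations near the capacity.
- item 2+item 4: length 6+5=11, value 49+36=85
- item 1+item 4: length 12+5=17, value 43+36=79
- item 5: length 14, value 50
Best: 85 score.

85 score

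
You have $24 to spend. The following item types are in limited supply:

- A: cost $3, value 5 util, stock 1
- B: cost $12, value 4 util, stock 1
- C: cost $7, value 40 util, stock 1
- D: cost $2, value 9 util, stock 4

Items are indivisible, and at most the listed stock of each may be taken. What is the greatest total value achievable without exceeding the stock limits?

Best selections within cost 24 and stock limits:
- 1×A + 1×C + 4×D: cost 18, value 81
- 1×C + 4×D: cost 15, value 76
- 1×A + 1×C + 3×D: cost 16, value 72
- 1×C + 3×D: cost 13, value 67
Best: 81 util.

81 util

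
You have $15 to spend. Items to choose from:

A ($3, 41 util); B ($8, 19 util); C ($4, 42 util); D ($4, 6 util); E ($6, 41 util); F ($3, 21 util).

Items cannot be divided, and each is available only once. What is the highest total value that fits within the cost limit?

Check high-value combinations within $15:
- A+C+E: cost 3+4+6=13, value 41+42+41=124
- A+C+D+F: cost 3+4+4+3=14, value 41+42+6+21=110
- A+C+F: cost 3+4+3=10, value 41+42+21=104
- C+E+F: cost 4+6+3=13, value 42+41+21=104
- A+E+F: cost 3+6+3=12, value 41+41+21=103
Best: 124 util.

124 util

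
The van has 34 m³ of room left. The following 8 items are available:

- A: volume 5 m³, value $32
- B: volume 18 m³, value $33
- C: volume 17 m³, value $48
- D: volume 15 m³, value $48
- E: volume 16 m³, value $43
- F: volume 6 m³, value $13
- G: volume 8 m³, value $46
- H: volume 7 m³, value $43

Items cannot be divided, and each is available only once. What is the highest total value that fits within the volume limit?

$139

Check high-value combinations within 34 m³:
- A+D+F+G: volume 5+15+6+8=34, value 32+48+13+46=139
- D+G+H: volume 15+8+7=30, value 48+46+43=137
- C+G+H: volume 17+8+7=32, value 48+46+43=137
- A+D+F+H: volume 5+15+6+7=33, value 32+48+13+43=136
Best: $139.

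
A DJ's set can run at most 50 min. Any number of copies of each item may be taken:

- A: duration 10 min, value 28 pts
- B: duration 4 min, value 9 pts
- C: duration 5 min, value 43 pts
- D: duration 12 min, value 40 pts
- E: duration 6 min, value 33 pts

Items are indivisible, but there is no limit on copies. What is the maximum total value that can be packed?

Best value-per-unit is C at 43/5, and filling with it alone uses duration 10×5=50. No mix of the others beats 10×43 = 430.

430 pts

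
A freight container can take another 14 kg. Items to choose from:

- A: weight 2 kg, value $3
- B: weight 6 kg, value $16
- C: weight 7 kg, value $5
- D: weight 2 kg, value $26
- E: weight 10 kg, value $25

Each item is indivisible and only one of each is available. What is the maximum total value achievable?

This is a 0/1 knapsack; check combinations near the capacity.
- A+D+E: weight 2+2+10=14, value 3+26+25=54
- D+E: weight 2+10=12, value 26+25=51
- A+B+D: weight 2+6+2=10, value 3+16+26=45
Best: $54.

$54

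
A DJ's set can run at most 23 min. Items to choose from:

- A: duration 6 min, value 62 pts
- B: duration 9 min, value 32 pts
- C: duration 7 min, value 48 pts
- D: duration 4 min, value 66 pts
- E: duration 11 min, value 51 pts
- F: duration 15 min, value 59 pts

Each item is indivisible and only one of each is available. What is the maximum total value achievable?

Check high-value combinations within 23 min:
- A+D+E: duration 6+4+11=21, value 62+66+51=179
- A+C+D: duration 6+7+4=17, value 62+48+66=176
- C+D+E: duration 7+4+11=22, value 48+66+51=165
Best: 179 pts.

179 pts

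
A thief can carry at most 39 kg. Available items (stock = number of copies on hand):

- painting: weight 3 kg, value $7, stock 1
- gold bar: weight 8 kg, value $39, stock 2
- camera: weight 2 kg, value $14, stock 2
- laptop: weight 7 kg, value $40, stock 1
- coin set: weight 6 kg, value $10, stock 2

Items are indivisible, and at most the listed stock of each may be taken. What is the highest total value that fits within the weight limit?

Top feasible selections:
- 2×gold bar + 2×camera + 1×laptop + 2×coin set: weight 39, value 166
- 1×painting + 2×gold bar + 2×camera + 1×laptop + 1×coin set: weight 36, value 163
Best: $166.

$166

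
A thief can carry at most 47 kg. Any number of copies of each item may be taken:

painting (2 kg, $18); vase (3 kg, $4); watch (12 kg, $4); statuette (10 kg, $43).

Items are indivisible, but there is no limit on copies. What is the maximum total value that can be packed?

Best value-per-unit is painting at 18/2, and filling with it alone uses weight 23×2=46. No mix of the others beats 23×18 = 414.

$414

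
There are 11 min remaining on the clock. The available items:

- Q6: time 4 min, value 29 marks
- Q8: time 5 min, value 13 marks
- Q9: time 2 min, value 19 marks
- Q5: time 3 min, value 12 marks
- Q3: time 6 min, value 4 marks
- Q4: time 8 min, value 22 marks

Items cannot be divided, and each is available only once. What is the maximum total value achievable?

Check high-value combinations within 11 min:
- Q6+Q8+Q9: time 4+5+2=11, value 29+13+19=61
- Q6+Q9+Q5: time 4+2+3=9, value 29+19+12=60
- Q6+Q9: time 4+2=6, value 29+19=48
- Q8+Q9+Q5: time 5+2+3=10, value 13+19+12=44
Best: 61 marks.

61 marks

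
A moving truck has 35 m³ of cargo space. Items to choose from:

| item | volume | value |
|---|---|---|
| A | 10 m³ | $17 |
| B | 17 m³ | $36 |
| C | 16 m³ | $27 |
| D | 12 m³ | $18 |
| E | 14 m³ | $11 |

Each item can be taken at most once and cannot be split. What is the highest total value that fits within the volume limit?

This is a 0/1 knapsack; check combinations near the capacity.
- B+C: volume 17+16=33, value 36+27=63
- B+D: volume 17+12=29, value 36+18=54
- A+B: volume 10+17=27, value 17+36=53
Best: $63.

$63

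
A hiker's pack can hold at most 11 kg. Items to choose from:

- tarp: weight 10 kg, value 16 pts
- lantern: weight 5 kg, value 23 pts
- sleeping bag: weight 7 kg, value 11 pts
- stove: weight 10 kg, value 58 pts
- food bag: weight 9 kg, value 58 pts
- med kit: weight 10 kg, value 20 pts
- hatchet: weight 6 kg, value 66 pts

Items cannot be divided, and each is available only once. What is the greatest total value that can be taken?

Check high-value combinations within 11 kg:
- lantern+hatchet: weight 5+6=11, value 23+66=89
- hatchet: weight 6, value 66
- food bag: weight 9, value 58
- stove: weight 10, value 58
Best: 89 pts.

89 pts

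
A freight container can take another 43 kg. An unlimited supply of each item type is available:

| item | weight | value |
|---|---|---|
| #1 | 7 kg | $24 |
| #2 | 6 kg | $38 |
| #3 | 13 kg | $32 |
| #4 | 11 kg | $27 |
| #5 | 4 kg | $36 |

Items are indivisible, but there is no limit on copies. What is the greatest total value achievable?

$362

Best value-per-unit is #5 at 36/4; filling with it alone gives 10×36 = 360.
Optimal mix: 1×#2 + 9×#5 → weight 42, value 362.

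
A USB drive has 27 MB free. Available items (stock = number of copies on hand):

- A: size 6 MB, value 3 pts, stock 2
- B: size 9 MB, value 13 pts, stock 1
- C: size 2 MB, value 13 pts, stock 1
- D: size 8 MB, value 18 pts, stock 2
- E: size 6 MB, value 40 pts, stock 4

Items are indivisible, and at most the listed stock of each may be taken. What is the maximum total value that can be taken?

173 pts

Top feasible selections:
- 1×C + 4×E: size 26, value 173
- 4×E: size 24, value 160
Best: 173 pts.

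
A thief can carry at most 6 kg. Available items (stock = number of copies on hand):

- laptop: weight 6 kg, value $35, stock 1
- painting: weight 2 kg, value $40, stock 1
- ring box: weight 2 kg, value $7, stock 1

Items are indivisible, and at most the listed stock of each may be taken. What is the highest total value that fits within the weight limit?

$47

Best selections within weight 6 and stock limits:
- 1×painting + 1×ring box: weight 4, value 47
- 1×painting: weight 2, value 40
- 1×laptop: weight 6, value 35
- 1×ring box: weight 2, value 7
Best: $47.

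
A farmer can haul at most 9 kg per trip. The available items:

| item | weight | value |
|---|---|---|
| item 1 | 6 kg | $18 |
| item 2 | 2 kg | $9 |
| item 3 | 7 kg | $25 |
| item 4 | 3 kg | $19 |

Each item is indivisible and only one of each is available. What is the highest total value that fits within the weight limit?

$37

Check high-value combinations within 9 kg:
- item 1+item 4: weight 6+3=9, value 18+19=37
- item 2+item 3: weight 2+7=9, value 9+25=34
- item 2+item 4: weight 2+3=5, value 9+19=28
Best: $37.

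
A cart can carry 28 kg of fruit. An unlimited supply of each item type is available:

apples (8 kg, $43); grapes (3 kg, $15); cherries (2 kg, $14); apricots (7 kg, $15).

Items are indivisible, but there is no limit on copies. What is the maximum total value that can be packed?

$196

Best value-per-unit is cherries at 14/2, and filling with it alone uses weight 14×2=28. No mix of the others beats 14×14 = 196.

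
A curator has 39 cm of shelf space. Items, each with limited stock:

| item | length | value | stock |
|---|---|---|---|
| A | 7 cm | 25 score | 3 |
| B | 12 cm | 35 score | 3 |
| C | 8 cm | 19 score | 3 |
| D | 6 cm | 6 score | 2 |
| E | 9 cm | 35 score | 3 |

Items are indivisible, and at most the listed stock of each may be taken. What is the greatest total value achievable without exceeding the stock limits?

Top feasible selections:
- 3×A + 2×E: length 39, value 145
- 1×B + 3×E: length 39, value 140
- 1×A + 3×E: length 34, value 130
- 1×A + 1×B + 2×E: length 37, value 130
Best: 145 score.

145 score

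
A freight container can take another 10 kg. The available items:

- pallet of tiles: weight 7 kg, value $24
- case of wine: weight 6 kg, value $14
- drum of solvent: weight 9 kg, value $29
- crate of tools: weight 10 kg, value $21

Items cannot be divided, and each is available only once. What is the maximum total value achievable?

Check high-value combinations within 10 kg:
- drum of solvent: weight 9, value 29
- pallet of tiles: weight 7, value 24
- crate of tools: weight 10, value 21
Best: $29.

$29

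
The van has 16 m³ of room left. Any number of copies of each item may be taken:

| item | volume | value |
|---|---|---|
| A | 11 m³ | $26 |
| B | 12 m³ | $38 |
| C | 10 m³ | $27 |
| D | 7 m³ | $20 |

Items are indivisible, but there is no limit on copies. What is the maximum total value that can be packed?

$40

Best value-per-unit is B at 38/12; filling with it alone gives 1×38 = 38.
Optimal mix: 2×D → volume 14, value 40.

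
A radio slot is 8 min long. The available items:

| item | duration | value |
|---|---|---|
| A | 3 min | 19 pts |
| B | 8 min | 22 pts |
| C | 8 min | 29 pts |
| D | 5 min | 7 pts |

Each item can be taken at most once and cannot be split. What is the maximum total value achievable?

29 pts

Check high-value combinations within 8 min:
- C: duration 8, value 29
- A+D: duration 3+5=8, value 19+7=26
- B: duration 8, value 22
- A: duration 3, value 19
- D: duration 5, value 7
Best: 29 pts.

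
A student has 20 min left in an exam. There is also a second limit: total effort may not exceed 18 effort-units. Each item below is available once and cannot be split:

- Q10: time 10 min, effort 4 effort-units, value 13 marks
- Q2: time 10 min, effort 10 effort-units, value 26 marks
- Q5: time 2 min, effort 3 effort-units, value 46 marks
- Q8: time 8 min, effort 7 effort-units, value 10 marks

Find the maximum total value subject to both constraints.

72 marks

Feasible sets respecting both limits:
- Q2+Q5: time 12, effort 13, value 72
- Q10+Q5+Q8: time 20, effort 14, value 69
- Q10+Q5: time 12, effort 7, value 59
- Q5+Q8: time 10, effort 10, value 56
Best: 72 marks.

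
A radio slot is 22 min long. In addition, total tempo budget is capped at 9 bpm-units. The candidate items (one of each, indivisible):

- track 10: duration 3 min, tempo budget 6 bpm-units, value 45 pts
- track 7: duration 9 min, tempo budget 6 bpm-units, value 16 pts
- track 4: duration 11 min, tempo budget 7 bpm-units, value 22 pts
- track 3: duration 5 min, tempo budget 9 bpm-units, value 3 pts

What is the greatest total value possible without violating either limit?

45 pts

Feasible sets respecting both limits:
- track 10: duration 3, tempo budget 6, value 45
- track 4: duration 11, tempo budget 7, value 22
- track 7: duration 9, tempo budget 6, value 16
Best: 45 pts.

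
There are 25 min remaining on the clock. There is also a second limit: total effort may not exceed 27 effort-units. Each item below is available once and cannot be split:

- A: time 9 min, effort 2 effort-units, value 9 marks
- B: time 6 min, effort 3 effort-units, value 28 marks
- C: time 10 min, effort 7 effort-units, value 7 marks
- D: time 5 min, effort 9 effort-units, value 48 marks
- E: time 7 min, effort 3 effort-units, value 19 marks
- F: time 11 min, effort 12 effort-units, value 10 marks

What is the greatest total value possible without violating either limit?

Feasible sets respecting both limits:
- B+D+E: time 18, effort 15, value 95
- B+D+F: time 22, effort 24, value 86
- A+B+D: time 20, effort 14, value 85
- B+C+D: time 21, effort 19, value 83
Best: 95 marks.

95 marks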